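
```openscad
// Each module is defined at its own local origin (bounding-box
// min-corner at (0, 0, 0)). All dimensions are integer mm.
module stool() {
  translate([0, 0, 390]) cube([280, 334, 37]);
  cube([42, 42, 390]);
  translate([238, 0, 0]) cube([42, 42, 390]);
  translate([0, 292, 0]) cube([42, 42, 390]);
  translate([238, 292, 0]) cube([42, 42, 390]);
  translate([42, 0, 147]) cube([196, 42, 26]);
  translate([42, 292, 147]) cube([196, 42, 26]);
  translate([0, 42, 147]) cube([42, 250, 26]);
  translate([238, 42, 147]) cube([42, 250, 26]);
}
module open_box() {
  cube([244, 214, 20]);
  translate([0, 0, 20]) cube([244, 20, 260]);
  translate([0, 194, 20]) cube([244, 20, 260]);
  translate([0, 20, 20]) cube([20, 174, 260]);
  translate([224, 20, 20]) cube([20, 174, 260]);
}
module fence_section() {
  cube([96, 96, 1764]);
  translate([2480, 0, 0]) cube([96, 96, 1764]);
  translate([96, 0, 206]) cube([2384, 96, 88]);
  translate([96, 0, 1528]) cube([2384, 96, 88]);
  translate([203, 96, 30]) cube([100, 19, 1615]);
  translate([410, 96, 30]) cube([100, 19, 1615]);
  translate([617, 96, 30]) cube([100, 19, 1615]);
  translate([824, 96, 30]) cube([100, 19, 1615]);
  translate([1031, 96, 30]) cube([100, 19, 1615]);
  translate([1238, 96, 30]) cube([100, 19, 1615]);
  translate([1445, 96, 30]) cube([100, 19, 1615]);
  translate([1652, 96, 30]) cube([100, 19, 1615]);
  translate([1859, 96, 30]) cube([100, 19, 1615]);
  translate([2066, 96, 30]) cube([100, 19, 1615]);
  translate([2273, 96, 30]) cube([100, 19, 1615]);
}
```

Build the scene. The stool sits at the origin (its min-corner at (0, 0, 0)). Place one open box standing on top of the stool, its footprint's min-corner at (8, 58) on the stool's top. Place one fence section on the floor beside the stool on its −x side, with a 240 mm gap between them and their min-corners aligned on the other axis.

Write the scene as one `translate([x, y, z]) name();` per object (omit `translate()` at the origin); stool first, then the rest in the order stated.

stool();
translate([8, 58, 427]) open_box();
translate([-2816, 0, 0]) fence_section();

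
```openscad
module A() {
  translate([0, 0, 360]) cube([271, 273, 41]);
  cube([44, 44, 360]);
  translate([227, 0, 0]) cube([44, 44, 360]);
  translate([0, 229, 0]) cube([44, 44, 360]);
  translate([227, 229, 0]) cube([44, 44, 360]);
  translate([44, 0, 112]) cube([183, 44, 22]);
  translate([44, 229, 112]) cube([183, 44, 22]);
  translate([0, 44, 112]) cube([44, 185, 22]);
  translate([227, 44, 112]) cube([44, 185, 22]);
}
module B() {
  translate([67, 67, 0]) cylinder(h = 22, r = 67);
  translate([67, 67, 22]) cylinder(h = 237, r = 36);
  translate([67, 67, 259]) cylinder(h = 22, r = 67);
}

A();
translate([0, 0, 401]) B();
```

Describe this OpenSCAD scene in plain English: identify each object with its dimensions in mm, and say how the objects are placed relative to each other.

A is a four-legged stool. The seat is a 271×273×41 mm slab whose top surface is at z = 401 mm; four square legs, each 44×44 mm in cross-section, run from the floor (z = 0) to the underside of the seat, each flush with a corner of the seat. Four stretchers, 44 mm wide and 22 mm tall, connect adjacent legs with their undersides at z = 112 mm, each running between the inner faces of the legs it joins and aligned with the legs' outer faces on the other axis.

B is a spool: two coaxial disc flanges of radius 67 mm and thickness 22 mm, joined by a core cylinder of radius 36 mm and height 237 mm. The lower flange rests on z = 0 and the three cylinders share a vertical axis.

The spool is on top of the stool.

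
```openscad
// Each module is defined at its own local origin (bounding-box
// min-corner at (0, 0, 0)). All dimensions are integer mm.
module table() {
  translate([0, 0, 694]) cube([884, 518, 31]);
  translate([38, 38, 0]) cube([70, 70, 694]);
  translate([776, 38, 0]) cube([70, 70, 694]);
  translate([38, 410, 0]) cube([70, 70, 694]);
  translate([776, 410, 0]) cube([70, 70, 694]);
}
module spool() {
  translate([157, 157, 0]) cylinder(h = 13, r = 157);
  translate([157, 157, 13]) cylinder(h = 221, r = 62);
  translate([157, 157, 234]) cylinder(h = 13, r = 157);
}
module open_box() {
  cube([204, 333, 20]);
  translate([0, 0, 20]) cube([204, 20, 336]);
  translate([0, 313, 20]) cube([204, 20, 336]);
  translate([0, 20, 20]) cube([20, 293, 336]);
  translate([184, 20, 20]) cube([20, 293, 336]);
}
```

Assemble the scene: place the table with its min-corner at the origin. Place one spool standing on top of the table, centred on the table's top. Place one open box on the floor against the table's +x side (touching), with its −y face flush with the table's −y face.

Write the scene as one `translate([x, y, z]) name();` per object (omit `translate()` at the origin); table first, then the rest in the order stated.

table();
translate([285, 102, 725]) spool();
translate([884, 0, 0]) open_box();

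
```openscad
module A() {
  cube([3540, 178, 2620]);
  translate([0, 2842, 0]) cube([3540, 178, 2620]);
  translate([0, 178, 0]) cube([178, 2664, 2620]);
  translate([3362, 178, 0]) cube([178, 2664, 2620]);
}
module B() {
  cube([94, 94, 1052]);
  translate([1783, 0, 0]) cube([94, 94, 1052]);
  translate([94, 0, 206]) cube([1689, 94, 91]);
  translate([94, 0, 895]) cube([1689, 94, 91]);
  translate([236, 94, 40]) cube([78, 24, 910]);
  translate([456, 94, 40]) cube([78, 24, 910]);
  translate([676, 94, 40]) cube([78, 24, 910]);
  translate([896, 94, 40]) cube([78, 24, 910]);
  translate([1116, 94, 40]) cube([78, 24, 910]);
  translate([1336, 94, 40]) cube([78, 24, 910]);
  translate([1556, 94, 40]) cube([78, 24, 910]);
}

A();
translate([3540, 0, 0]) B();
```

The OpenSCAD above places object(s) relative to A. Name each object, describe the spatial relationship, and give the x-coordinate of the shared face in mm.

A is a house frame. B is a fence section. The fence section is against the house frame's +x side, with their −y faces flush. The x-coordinate of the shared face is 3540 mm.

The house frame's +x face and the fence section's −x face are both at x = 3540 mm.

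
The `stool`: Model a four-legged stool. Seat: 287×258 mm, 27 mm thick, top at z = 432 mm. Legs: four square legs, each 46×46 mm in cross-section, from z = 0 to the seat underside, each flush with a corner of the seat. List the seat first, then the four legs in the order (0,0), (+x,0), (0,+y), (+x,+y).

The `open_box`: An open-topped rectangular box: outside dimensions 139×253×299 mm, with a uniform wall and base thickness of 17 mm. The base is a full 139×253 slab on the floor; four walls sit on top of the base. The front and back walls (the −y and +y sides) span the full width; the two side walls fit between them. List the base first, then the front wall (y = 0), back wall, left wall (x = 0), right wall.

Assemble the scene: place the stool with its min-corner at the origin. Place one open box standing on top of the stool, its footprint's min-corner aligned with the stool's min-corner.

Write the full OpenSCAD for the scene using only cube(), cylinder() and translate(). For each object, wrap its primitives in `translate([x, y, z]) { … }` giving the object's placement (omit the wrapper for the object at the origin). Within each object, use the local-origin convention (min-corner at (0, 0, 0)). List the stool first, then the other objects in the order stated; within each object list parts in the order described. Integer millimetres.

translate([0, 0, 405]) cube([287, 258, 27]);
cube([46, 46, 405]);
translate([241, 0, 0]) cube([46, 46, 405]);
translate([0, 212, 0]) cube([46, 46, 405]);
translate([241, 212, 0]) cube([46, 46, 405]);
translate([0, 0, 432]) {
  cube([139, 253, 17]);
  translate([0, 0, 17]) cube([139, 17, 282]);
  translate([0, 236, 17]) cube([139, 17, 282]);
  translate([0, 17, 17]) cube([17, 219, 282]);
  translate([122, 17, 17]) cube([17, 219, 282]);
}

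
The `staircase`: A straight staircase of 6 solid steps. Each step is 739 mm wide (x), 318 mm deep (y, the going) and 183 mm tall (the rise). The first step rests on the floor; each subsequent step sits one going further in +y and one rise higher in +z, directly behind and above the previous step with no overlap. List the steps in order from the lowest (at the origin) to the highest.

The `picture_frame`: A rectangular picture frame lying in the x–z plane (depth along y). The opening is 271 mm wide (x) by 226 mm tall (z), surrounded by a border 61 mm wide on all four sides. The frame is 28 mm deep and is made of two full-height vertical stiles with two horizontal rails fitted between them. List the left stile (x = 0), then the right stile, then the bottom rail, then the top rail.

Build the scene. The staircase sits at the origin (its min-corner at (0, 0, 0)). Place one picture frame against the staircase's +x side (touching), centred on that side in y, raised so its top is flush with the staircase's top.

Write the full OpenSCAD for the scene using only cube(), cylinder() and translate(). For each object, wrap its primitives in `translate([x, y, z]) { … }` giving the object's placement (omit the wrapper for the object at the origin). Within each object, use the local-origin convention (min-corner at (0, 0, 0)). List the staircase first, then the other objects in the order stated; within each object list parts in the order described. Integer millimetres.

cube([739, 318, 183]);
translate([0, 318, 183]) cube([739, 318, 183]);
translate([0, 636, 366]) cube([739, 318, 183]);
translate([0, 954, 549]) cube([739, 318, 183]);
translate([0, 1272, 732]) cube([739, 318, 183]);
translate([0, 1590, 915]) cube([739, 318, 183]);
translate([739, 940, 750]) {
  cube([61, 28, 348]);
  translate([332, 0, 0]) cube([61, 28, 348]);
  translate([61, 0, 0]) cube([271, 28, 61]);
  translate([61, 0, 287]) cube([271, 28, 61]);
}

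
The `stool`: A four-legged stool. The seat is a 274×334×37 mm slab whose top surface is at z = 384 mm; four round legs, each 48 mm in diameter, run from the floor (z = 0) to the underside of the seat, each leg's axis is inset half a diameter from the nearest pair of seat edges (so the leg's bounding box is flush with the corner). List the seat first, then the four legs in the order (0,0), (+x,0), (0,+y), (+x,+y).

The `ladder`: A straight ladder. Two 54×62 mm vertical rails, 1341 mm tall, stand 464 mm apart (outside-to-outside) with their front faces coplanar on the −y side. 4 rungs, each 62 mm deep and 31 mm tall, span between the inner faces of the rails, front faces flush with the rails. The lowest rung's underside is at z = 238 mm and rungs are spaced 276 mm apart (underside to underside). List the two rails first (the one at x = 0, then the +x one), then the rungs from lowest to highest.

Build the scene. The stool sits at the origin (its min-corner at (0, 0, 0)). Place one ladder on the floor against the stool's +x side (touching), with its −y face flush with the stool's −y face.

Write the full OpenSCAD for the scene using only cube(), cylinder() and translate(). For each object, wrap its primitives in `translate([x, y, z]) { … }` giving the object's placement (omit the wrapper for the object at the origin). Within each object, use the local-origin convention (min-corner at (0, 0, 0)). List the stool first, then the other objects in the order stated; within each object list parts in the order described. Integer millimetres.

translate([0, 0, 347]) cube([274, 334, 37]);
translate([24, 24, 0]) cylinder(h = 347, r = 24);
translate([250, 24, 0]) cylinder(h = 347, r = 24);
translate([24, 310, 0]) cylinder(h = 347, r = 24);
translate([250, 310, 0]) cylinder(h = 347, r = 24);
translate([274, 0, 0]) {
  cube([54, 62, 1341]);
  translate([410, 0, 0]) cube([54, 62, 1341]);
  translate([54, 0, 238]) cube([356, 62, 31]);
  translate([54, 0, 514]) cube([356, 62, 31]);
  translate([54, 0, 790]) cube([356, 62, 31]);
  translate([54, 0, 1066]) cube([356, 62, 31]);
}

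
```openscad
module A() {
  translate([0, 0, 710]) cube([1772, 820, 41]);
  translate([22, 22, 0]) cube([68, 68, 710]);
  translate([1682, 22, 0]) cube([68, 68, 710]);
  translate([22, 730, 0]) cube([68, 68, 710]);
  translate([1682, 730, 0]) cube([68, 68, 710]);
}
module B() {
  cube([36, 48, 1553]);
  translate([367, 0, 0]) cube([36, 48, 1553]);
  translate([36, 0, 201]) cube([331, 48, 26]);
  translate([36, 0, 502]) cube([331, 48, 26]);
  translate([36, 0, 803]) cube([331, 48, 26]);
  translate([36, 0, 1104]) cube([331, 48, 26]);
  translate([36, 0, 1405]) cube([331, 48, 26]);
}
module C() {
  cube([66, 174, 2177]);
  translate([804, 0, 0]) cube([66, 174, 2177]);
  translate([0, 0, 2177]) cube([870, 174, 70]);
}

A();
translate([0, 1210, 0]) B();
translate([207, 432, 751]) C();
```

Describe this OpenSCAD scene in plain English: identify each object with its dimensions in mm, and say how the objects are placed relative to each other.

A is a rectangular dining table. The top is 1772×820×41 mm with its upper surface at z = 751 mm. It stands on four 68×68 mm square legs, each inset 22 mm from the nearest pair of top edges, running from the floor to the underside of the top.

B is a straight ladder. Two 36×48 mm vertical rails, 1553 mm tall, stand 403 mm apart (outside-to-outside) with their front faces coplanar on the −y side. 5 rungs, each 48 mm deep and 26 mm tall, span between the inner faces of the rails, front faces flush with the rails. The lowest rung's underside is at z = 201 mm and rungs are spaced 301 mm apart (underside to underside).

C is a door frame. The clear opening is 738 mm wide and 2177 mm high. Two 66 mm wide jambs, 174 mm deep, stand either side of the opening from the floor to the top of the opening. A 70 mm thick head sits across the top of both jambs, spanning the full outside width of the frame.

The ladder is on the floor beside the table on its +y side. The door frame is on top of the table.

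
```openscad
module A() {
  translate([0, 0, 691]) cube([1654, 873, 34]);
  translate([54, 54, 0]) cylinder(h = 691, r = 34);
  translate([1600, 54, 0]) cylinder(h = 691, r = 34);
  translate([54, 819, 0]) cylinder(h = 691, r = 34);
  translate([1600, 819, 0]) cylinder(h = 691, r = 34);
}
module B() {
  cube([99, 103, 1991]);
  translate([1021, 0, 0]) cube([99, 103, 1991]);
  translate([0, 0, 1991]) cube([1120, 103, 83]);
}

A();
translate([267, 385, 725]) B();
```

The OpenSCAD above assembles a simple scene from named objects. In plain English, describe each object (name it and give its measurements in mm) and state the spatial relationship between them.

A is a table: top 1654 mm (x) × 873 mm (y), 34 mm thick, upper face at z = 725 mm, on four round legs of 68 mm diameter, each leg's bounding box inset 20 mm from the nearest pair of top edges, running from z = 0 to the bottom of the top.

B is a rectangular door frame: two vertical jambs of 99×103 mm section, 1991 mm tall, with a clear opening 922 mm wide between their inner faces. A header 83 mm tall and 103 mm deep lies on top of the jambs and spans the full outside width.

The door frame is on top of the table, centred.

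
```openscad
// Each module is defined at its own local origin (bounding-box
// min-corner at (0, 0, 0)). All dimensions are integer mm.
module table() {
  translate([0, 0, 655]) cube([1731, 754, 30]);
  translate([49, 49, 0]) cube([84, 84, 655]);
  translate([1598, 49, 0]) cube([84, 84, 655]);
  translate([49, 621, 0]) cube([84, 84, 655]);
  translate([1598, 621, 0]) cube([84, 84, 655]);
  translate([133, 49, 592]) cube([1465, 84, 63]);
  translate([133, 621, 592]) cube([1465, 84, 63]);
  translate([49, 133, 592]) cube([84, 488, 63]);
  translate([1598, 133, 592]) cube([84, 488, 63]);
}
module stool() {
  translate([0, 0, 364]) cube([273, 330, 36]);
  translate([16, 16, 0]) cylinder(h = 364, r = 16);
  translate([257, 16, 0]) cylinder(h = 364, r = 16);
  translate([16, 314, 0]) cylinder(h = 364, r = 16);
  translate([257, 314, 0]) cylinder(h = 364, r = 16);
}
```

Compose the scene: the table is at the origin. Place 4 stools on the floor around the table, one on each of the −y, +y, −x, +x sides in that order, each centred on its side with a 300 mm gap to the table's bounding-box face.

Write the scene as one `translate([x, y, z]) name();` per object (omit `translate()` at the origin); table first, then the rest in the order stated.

table();
translate([729, -630, 0]) stool();
translate([729, 1054, 0]) stool();
translate([-573, 212, 0]) stool();
translate([2031, 212, 0]) stool();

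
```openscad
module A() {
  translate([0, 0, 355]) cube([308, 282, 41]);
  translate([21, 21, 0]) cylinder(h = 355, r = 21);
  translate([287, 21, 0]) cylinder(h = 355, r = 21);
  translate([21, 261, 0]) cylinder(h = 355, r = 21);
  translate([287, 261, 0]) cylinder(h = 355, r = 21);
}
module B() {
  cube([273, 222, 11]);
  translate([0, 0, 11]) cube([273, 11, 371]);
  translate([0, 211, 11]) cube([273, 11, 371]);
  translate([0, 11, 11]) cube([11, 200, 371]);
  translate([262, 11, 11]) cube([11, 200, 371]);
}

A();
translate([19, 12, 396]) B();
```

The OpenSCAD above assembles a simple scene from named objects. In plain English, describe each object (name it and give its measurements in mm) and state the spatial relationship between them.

A is a four-legged stool. The seat is 308×282 mm, 41 mm thick, top at z = 396 mm. It stands on four round legs, each 42 mm in diameter, from z = 0 to the seat underside, each leg's axis is inset half a diameter from the nearest pair of seat edges (so the leg's bounding box is flush with the corner).

B is an open-topped rectangular box: outside dimensions 273×222×382 mm, with a uniform wall and base thickness of 11 mm. The base is a full 273×222 slab on the floor; four walls sit on top of the base. The front and back walls (the −y and +y sides) span the full width; the two side walls fit between them.

The open box is on top of the stool.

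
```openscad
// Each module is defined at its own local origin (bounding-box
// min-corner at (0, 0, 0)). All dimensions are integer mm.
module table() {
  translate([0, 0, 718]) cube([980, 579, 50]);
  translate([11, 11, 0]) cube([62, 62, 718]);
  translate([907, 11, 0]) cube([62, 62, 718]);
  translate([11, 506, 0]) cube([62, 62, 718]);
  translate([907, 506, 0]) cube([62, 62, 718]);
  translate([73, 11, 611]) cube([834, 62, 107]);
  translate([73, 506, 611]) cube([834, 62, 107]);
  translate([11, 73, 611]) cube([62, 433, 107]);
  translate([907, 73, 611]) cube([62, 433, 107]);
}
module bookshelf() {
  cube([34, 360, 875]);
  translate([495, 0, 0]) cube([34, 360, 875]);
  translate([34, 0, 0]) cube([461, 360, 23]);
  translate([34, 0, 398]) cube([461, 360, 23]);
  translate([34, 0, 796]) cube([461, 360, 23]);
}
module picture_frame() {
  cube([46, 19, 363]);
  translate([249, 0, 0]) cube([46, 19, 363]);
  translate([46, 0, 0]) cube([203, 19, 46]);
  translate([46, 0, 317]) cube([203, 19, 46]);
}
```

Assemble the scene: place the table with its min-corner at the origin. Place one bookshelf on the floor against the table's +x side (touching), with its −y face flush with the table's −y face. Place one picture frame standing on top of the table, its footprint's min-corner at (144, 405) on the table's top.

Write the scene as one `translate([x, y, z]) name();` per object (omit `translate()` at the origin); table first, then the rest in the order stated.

table();
translate([980, 0, 0]) bookshelf();
translate([144, 405, 768]) picture_frame();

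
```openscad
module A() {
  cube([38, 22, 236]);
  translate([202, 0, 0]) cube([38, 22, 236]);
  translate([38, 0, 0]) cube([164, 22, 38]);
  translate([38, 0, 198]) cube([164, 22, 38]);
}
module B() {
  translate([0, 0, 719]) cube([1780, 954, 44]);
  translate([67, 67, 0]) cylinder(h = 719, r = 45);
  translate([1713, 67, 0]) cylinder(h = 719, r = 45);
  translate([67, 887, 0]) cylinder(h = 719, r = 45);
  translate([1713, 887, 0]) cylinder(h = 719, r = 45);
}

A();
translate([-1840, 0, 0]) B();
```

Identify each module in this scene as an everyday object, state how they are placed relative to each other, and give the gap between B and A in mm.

A is a picture frame. B is a table. The table is on the floor beside the picture frame on its −x side. The gap between the table and the picture frame is 60 mm.

The table's nearest face is 60 mm from the picture frame's −x face.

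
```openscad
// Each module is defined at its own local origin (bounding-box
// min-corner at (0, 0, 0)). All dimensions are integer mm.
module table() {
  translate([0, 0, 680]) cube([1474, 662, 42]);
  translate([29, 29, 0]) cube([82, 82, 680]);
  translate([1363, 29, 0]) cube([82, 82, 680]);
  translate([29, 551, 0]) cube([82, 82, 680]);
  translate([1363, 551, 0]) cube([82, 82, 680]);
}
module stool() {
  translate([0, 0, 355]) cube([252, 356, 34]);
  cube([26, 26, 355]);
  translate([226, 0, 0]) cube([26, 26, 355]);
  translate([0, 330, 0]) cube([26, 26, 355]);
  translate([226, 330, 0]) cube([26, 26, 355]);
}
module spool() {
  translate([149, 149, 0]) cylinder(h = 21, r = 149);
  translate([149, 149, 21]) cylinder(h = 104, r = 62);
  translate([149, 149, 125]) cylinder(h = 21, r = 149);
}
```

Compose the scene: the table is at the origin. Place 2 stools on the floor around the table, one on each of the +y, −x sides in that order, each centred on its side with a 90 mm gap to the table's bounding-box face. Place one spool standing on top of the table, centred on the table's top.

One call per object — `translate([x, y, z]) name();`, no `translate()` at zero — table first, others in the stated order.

table();
translate([611, 752, 0]) stool();
translate([-342, 153, 0]) stool();
translate([588, 182, 722]) spool();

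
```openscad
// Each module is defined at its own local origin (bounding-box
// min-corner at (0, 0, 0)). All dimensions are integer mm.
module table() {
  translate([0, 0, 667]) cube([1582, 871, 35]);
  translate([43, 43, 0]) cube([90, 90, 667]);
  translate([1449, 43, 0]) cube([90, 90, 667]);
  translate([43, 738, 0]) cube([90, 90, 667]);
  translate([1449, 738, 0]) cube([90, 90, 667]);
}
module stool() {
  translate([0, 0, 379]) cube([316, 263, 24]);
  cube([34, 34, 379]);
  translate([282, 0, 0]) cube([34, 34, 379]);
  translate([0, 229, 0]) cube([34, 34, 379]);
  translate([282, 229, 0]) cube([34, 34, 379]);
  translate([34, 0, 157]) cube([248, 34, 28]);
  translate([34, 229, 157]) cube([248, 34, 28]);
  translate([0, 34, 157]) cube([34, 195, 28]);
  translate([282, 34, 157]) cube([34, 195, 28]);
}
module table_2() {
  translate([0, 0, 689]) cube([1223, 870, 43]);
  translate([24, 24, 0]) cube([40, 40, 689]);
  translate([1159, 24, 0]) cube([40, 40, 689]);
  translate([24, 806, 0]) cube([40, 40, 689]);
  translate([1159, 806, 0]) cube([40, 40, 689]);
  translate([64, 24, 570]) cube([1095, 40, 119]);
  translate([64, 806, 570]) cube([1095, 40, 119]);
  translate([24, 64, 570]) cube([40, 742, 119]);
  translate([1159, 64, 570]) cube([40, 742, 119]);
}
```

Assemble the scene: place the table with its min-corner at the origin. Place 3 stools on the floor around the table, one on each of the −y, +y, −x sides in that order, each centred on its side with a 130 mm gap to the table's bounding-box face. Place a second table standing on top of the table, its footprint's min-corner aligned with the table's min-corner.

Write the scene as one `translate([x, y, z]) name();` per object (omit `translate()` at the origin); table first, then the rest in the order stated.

table();
translate([633, -393, 0]) stool();
translate([633, 1001, 0]) stool();
translate([-446, 304, 0]) stool();
translate([0, 0, 702]) table_2();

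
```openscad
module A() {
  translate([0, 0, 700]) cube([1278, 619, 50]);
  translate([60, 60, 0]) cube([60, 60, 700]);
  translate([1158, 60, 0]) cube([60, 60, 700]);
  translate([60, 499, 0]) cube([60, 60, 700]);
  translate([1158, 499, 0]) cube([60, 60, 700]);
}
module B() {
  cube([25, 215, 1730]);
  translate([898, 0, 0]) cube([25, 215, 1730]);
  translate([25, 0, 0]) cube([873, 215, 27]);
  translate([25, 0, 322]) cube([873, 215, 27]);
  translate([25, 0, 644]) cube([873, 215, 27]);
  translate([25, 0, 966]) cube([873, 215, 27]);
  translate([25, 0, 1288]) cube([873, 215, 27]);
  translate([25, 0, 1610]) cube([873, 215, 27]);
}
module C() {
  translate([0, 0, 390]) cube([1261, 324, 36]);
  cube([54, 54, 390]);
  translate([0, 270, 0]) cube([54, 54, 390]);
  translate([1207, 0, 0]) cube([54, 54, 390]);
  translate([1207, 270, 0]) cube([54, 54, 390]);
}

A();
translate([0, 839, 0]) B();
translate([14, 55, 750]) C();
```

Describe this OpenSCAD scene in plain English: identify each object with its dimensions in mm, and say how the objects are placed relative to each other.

A is a table with a 1278×619 mm rectangular top, 50 mm thick, top surface at z = 750 mm, supported by four 60×60 mm square legs, each inset 60 mm from the nearest pair of top edges, running from the floor.

B is an open bookshelf. Two side panels, each 25 mm thick, 215 mm deep and 1730 mm tall, stand 923 mm apart (outside-to-outside). Between them sit 6 shelves, each 27 mm thick and 215 mm deep, spanning the full gap between the sides. The bottom shelf rests on the floor (its underside at z = 0) and the clear gap between one shelf's top and the next shelf's underside is 295 mm.

C is a long wooden bench with a 1261 mm (x) × 324 mm (y) seat, 36 mm thick, its top surface 426 mm above the floor. Four 54 mm square legs at the seat corners, flush with the edges, run from z = 0 to the seat underside.

The bookshelf is on the floor beside the table on its +y side. The bench is on top of the table.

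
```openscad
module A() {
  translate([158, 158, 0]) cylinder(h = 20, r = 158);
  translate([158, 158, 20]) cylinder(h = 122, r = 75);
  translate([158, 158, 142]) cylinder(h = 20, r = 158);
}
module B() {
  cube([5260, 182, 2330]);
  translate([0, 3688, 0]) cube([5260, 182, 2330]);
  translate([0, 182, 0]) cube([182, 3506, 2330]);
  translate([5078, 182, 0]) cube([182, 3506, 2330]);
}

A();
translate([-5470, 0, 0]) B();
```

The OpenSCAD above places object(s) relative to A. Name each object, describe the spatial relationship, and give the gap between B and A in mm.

A is a spool. B is a house frame. The house frame is on the floor beside the spool on its −x side. The gap between the house frame and the spool is 210 mm.

The house frame's nearest face is 210 mm from the spool's −x face.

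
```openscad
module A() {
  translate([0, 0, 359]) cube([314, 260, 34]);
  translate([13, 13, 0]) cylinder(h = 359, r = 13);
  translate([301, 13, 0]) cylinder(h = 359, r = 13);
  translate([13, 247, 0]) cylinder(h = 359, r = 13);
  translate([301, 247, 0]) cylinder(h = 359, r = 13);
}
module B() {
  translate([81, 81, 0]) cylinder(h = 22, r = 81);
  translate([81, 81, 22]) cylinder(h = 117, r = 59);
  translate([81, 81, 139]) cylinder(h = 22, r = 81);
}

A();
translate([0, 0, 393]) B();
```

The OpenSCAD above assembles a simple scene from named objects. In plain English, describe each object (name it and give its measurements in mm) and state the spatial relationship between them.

A is a four-legged stool. The seat is a 314×260×34 mm slab whose top surface is at z = 393 mm; four round legs, each 26 mm in diameter, run from the floor (z = 0) to the underside of the seat, each leg's axis is inset half a diameter from the nearest pair of seat edges (so the leg's bounding box is flush with the corner).

B is a spool: two coaxial disc flanges of radius 81 mm and thickness 22 mm, joined by a core cylinder of radius 59 mm and height 117 mm. The lower flange rests on z = 0 and the three cylinders share a vertical axis.

The spool is on top of the stool.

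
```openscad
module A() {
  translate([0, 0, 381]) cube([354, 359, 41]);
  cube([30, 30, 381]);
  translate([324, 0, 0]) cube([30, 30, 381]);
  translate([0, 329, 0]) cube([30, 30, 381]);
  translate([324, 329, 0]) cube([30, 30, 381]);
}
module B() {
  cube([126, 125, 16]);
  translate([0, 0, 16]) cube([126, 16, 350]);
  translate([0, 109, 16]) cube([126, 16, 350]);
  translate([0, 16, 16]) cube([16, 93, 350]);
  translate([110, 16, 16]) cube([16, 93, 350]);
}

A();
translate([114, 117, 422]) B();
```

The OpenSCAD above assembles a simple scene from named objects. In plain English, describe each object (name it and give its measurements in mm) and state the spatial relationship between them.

A is a simple wooden stool: a rectangular seat 354 mm (x) by 359 mm (y), 41 mm thick, top face at z = 422 mm, on four square legs, each 30×30 mm in cross-section. The legs rest on z = 0, each flush with a corner of the seat.

B is an open storage box with external size 126×125×366 mm and wall thickness 16 mm (the base is also 16 mm thick). The base covers the whole footprint; the four walls stand on the base, with the y-facing walls full-width and the x-facing walls fitting between their inner faces.

The open box is on top of the stool, centred.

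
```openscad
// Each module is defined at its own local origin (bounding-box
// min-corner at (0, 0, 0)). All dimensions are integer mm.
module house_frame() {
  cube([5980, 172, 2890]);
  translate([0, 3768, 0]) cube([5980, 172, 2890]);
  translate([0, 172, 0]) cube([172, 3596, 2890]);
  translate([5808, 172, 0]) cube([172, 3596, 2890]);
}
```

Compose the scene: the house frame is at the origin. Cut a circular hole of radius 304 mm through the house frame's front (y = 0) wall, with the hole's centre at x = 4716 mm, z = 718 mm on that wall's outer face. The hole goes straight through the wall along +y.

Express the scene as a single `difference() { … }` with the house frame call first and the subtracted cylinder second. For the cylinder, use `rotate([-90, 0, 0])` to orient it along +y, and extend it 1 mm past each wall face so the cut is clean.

difference() {
  house_frame();
  translate([4716, -1, 718]) rotate([-90, 0, 0]) cylinder(h = 174, r = 304);
}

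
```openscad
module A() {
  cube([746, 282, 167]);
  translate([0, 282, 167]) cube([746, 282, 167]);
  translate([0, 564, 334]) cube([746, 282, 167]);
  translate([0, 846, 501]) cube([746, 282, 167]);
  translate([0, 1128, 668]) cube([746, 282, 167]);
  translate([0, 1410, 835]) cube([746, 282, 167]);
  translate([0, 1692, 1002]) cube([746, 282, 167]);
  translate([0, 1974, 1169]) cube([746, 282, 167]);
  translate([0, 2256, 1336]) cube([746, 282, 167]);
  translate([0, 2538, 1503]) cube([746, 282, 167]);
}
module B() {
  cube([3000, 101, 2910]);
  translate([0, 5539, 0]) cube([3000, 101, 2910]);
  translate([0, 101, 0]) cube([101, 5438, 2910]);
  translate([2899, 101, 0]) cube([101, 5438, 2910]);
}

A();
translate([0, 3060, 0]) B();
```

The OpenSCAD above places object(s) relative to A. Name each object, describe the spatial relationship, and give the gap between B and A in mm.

The house frame's nearest face is 240 mm from the staircase's +y face.

A is a staircase. B is a house frame. The house frame is on the floor beside the staircase on its +y side. The gap between the house frame and the staircase is 240 mm.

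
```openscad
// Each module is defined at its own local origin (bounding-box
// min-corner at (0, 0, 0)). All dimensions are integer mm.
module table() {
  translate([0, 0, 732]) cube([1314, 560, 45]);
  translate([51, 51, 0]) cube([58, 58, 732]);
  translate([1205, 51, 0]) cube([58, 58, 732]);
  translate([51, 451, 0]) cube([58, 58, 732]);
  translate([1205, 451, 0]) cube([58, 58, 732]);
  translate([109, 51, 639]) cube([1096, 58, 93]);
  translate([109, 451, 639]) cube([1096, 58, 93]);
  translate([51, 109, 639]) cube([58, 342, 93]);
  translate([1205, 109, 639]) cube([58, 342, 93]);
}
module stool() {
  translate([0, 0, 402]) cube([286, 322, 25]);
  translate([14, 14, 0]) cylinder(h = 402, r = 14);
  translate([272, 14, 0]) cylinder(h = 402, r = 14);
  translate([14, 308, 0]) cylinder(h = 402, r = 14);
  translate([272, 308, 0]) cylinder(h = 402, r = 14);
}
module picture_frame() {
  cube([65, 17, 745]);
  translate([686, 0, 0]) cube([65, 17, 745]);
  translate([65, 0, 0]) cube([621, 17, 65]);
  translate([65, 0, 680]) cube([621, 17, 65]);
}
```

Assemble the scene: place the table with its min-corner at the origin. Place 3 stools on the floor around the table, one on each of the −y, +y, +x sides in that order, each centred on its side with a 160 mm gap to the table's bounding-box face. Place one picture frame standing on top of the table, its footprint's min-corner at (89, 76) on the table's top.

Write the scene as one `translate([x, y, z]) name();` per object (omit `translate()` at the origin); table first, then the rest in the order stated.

table();
translate([514, -482, 0]) stool();
translate([514, 720, 0]) stool();
translate([1474, 119, 0]) stool();
translate([89, 76, 777]) picture_frame();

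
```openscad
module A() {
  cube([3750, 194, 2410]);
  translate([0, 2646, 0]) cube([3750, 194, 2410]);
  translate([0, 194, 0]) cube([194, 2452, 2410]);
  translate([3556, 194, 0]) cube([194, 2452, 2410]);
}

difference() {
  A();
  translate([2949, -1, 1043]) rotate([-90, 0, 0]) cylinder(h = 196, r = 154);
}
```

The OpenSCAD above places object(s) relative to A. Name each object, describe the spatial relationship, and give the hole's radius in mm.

The subtracted cylinder has r = 154 mm.

A is a house frame. The house frame has a circular hole through its front wall. The hole's radius is 154 mm.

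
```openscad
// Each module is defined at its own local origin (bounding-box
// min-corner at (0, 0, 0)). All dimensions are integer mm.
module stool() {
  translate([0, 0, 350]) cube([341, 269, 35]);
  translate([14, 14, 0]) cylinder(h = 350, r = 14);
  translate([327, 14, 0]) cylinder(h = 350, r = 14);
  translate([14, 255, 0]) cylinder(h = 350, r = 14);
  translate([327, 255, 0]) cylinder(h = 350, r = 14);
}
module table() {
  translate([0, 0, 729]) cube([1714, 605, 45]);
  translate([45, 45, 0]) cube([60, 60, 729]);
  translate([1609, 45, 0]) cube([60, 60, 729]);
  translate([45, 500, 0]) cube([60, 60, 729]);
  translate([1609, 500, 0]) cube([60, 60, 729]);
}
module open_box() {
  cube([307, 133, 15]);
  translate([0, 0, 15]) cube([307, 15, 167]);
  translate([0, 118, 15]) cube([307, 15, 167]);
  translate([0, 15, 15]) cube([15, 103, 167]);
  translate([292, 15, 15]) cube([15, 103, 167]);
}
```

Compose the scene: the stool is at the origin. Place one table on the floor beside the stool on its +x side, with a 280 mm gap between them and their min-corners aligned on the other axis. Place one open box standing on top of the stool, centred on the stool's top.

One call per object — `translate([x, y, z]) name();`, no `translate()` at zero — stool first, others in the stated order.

stool();
translate([621, 0, 0]) table();
translate([17, 68, 385]) open_box();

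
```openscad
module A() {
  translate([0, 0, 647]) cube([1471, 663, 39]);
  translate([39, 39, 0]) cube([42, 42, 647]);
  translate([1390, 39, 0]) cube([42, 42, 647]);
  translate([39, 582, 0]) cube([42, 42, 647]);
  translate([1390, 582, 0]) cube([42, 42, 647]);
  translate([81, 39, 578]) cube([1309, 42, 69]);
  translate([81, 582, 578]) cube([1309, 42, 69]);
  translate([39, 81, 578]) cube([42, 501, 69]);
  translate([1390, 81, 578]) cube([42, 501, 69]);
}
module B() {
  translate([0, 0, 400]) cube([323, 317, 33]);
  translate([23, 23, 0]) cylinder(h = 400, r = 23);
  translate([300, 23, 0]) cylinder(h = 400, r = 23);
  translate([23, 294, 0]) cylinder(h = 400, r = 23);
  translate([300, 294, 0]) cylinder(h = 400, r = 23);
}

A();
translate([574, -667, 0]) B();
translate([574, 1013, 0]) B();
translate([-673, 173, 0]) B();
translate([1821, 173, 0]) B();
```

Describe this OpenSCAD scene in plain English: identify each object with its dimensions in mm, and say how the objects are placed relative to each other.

A is a table: top 1471 mm (x) × 663 mm (y), 39 mm thick, upper face at z = 686 mm, on four 42×42 mm square legs, each inset 39 mm from the nearest pair of top edges, running from z = 0 to the bottom of the top. Four apron rails, 42 mm thick and 69 mm tall, run between adjacent legs with their top edges flush with the underside of the top and their outer faces flush with the legs' outer faces.

B is a simple wooden stool: a rectangular seat 323 mm (x) by 317 mm (y), 33 mm thick, top face at z = 433 mm, on four round legs, each 46 mm in diameter. The legs rest on z = 0, each leg's axis is inset half a diameter from the nearest pair of seat edges (so the leg's bounding box is flush with the corner).

Four stools sit around the table at the −y, +y, −x, +x sides.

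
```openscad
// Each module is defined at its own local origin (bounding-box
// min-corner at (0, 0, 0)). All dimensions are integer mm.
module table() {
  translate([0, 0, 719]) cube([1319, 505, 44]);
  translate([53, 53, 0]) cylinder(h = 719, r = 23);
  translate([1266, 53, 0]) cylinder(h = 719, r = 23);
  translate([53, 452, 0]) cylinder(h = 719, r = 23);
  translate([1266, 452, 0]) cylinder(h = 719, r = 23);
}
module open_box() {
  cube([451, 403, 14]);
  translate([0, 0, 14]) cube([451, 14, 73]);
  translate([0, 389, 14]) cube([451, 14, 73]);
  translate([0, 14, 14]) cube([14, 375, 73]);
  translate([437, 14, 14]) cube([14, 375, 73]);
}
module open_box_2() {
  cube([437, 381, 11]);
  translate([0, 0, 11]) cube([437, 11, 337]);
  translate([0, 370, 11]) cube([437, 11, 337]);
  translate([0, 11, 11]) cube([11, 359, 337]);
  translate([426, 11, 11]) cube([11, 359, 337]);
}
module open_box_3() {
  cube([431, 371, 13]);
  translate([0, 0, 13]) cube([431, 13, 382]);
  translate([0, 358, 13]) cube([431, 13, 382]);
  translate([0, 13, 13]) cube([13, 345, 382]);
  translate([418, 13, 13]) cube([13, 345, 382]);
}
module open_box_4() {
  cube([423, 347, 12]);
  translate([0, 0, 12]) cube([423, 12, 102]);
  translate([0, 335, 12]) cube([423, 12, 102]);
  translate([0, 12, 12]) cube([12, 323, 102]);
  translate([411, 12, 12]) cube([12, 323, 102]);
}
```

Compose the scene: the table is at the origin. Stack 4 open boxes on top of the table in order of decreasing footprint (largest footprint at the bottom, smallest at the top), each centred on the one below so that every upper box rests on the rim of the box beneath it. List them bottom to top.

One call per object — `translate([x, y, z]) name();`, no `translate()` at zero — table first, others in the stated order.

table();
translate([434, 51, 763]) open_box();
translate([441, 62, 850]) open_box_2();
translate([444, 67, 1198]) open_box_3();
translate([448, 79, 1593]) open_box_4();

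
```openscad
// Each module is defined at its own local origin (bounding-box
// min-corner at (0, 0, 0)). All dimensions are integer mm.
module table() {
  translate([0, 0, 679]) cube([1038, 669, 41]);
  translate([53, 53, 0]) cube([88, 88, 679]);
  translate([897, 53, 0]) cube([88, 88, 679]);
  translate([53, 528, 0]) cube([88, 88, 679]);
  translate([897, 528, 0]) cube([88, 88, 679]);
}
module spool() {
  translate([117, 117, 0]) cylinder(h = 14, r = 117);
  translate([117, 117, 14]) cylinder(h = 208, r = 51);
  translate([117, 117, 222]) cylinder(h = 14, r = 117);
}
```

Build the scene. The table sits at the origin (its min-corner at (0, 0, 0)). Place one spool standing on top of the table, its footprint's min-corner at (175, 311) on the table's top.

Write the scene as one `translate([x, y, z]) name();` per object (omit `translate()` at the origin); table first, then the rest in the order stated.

table();
translate([175, 311, 720]) spool();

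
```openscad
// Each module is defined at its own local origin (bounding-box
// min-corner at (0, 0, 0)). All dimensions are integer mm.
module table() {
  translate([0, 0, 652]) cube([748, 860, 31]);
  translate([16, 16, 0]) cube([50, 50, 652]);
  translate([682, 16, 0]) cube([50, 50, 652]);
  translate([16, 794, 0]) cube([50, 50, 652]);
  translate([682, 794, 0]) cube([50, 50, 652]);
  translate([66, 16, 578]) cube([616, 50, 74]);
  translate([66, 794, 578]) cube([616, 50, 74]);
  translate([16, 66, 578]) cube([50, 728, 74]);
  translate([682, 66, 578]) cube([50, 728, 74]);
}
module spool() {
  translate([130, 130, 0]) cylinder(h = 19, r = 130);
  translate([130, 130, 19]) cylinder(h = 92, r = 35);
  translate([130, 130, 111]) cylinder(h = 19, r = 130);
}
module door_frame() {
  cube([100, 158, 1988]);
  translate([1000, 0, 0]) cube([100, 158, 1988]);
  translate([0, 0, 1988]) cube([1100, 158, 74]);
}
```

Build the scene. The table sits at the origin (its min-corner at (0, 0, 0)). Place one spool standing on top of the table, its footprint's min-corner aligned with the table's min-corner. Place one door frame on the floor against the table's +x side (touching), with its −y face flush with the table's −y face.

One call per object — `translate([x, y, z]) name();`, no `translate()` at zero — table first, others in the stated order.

table();
translate([0, 0, 683]) spool();
translate([748, 0, 0]) door_frame();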